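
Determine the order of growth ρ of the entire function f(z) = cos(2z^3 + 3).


Write cos(w) = (e^{iw} ± e^{−iw})/(2 or 2i), so |cos(w)| ≤ e^{|w|}. With w = 2z^3 + 3, |w| ≤ 2r^3 + 3 on |z|=r, giving M(r) ≤ e^{2r^3 + 3} and ρ ≤ 3. For the lower bound, choose z on |z|=r with 2z^3 purely imaginary of modulus 2r^3; then |cos(2z^3 + 3)| grows like e^{2r^3}/2, so ρ ≥ 3. Hence ρ = 3.
Therefore ρ = 3.

Order ρ = 3.


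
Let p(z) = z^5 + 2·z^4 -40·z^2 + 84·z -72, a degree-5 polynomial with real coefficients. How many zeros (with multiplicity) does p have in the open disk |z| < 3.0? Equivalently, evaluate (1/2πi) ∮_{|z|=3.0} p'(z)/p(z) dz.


The zeros of p are: (-3 + 3i), (-3 - 3i), 2, (1 + 1i), (1 - 1i).
Their magnitudes are: 4.243, 4.243, 2, 1.414, 1.414.
Zeros with |z| < R = 3.0: 2, (1 + 1i), (1 - 1i).
Count = 3.
By the argument principle, (1/2πi) ∮_{|z|=R} p'(z)/p(z) dz equals exactly this count.

Number of zeros inside |z| < 3.0: 3.


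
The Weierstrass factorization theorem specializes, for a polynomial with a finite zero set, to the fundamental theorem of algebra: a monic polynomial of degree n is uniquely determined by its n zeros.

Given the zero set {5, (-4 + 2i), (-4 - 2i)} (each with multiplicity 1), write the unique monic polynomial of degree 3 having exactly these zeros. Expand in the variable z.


The polynomial is p(z) = ∏_{α ∈ S} (z − α), where S = {5, (-4 + 2i), (-4 - 2i)}.
Expanding the product yields: p(z) = z^3 + 3·z^2 -20·z -100.
Note conjugate pairs combine to real quadratics: (z − (-4+2i))(z − (-4−2i)) = z² + 8z + 20.
The resulting polynomial has degree 3 and real coefficients as required.

p(z) = z^3 + 3·z^2 -20·z -100.


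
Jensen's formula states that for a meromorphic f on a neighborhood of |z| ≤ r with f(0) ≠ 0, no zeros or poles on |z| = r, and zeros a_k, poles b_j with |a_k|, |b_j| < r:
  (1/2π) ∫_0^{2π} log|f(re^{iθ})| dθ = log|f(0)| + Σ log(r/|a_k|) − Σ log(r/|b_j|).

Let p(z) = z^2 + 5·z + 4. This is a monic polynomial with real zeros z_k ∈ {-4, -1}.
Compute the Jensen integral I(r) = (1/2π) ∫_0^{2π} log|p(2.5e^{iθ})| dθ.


Zeros: -4, -1; r = 2.5.
Inside |z| < r: -1. Outside (|z| ≥ r): -4.
p(0) = 4, so log|p(0)| = log(4) = 1.3863.
Apply Jensen: I(r) = log|p(0)| + Σ_k log(r/|z_k|), summed over zeros inside |z| < r.
  log(r/|z_k|) for z_k = -1: log(2.5/1) = 0.9163
  Outside zeros (-4) contribute nothing to the Jensen sum.
Sum over inside zeros: 0.9163.
I(r) = log|p(0)| + (inside sum) = 1.3863 + 0.9163 = 2.3026.
Note: since some zeros are outside |z| ≤ r, the simplified n·log(r) form does NOT apply — only the inside zeros contribute.

I(r) ≈ 2.3026.


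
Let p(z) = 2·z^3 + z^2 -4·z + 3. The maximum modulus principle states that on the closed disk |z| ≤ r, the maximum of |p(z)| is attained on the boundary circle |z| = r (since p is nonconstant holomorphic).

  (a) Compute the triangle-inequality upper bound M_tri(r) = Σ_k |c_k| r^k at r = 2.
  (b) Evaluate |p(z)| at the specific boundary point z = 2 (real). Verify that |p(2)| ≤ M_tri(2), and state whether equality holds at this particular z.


Coefficients: c_0 = 3, c_1 = -4, c_2 = 1, c_3 = 2. Radius r = 2.
Part (a). Triangle bound: M_tri(r) = Σ_k |c_k| r^k
  = |3|·2^0 + |-4|·2^1 + |1|·2^2 + |2|·2^3
  = 3 + 8 + 4 + 16 = 31.
This bounds M(r) := max_{|z|=r} |p(z)| from above; equality holds iff all terms c_k z^k can be made to align in phase at a single z on |z|=r.
Part (b). At z = 2 (real, on the circle |z| = r):
  p(2) = (3)·2^0 + (-4)·2^1 + (1)·2^2 + (2)·2^3 = 15.
  |p(2)| = 15.
Check: |p(2)| = 15 ≤ 31 = M_tri(2). ✓ Equality does not hold at z = 2 (the coefficients have mixed signs, so the terms do not all align in phase there).

M_tri(2) = 31; |p(2)| = 15; equality at z=2: no.


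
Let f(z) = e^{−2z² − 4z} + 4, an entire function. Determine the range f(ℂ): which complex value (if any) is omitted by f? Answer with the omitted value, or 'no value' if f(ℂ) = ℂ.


Little Picard bounds the complement of f(ℂ) to at most one point.
The exponent g(z) = −2z² − 4z is a nonconstant polynomial, hence surjective onto ℂ. So e^{g(z)} takes every value in {e^w : w ∈ ℂ} = ℂ ∖ {0}. Adding 4 shifts the range to ℂ ∖ {4}. f omits exactly 4.

Omitted value: 4.


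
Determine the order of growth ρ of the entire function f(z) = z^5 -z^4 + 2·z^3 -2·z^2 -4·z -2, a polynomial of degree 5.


|f(z)| ≤ Σ|c_k|·r^k = O(r^5) as r → ∞. Polynomial growth is O(e^{r^ε}) for every ε > 0 (since r^5/e^{r^ε} → 0), so ρ ≤ ε for all ε > 0, i.e. ρ = 0. Every nonconstant polynomial has order 0.
Therefore ρ = 0.

Order ρ = 0.


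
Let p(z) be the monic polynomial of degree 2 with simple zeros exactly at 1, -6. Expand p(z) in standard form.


The polynomial is p(z) = ∏_{α ∈ S} (z − α), where S = {1, -6}.
Expanding the product yields: p(z) = z^2 + 5·z -6.
The resulting polynomial has degree 2 and real coefficients as required.

p(z) = z^2 + 5·z -6.


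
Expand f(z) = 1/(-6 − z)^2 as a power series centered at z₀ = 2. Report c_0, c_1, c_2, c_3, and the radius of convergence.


Let w = z − z₀, so z = z₀ + w.
Then -6 − z = -6 − (z₀ + w) = (-6 − z₀) − w = -8 − w.
f(z) = 1/(-8 − w)^2 = (1/(-8)^2) · (1 − w/(-8))^{−2}.
By the binomial series (1−u)^{−2} = Σ_{n≥0} C(n+1, 1) u^n for |u|<1, with u = w/(-8):
  c_n = C(n+1, 1) / (-8)^(n+2).
  c_0 = 1/(-8)^2 = 1/64.
  c_1 = 2/(-8)^3 = -1/256.
  c_2 = 3/(-8)^4 = 3/4096.
  c_3 = 4/(-8)^5 = -1/8192.
The series is valid for |w/d| < 1, i.e. |z − z₀| < |d|.
Radius of convergence: R = |-6 − z₀| = |-8| = 8 (distance from z₀ to the singularity z = -6).

c_0 = 1/64, c_1 = -1/256, c_2 = 3/4096, c_3 = -1/8192; R = 8.


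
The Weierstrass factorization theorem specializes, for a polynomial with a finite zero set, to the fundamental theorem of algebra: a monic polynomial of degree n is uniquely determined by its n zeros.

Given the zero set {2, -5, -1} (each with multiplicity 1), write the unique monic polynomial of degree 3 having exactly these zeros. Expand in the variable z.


The polynomial is p(z) = ∏_{α ∈ S} (z − α), where S = {2, -5, -1}.
Expanding the product yields: p(z) = z^3 + 4·z^2 -7·z -10.
The resulting polynomial has degree 3 and real coefficients as required.

p(z) = z^3 + 4·z^2 -7·z -10.


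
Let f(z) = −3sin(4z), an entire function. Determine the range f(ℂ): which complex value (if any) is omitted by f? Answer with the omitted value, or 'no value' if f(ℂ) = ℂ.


Little Picard bounds the complement of f(ℂ) to at most one point.
sin is entire and surjective onto ℂ: for every w ∈ ℂ, sin(ζ) = w has a solution ζ ∈ ℂ (e.g., via the complex inverse arcsin). With ζ = 4z this gives z = ζ/(4). Then -3·sin(4z) takes every value in -3·ℂ = ℂ, and adding 0 is a bijection of ℂ. So f is surjective and omits no value. (Note: only on the real line is sin bounded by [−1, 1].)

Omitted value: no value.


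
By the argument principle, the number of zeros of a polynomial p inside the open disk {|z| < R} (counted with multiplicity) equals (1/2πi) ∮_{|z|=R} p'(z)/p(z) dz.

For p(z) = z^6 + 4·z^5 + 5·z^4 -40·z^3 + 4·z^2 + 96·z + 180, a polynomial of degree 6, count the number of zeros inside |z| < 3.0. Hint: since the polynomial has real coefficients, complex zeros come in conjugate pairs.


The zeros of p are: (-1 + 1i), (-1 - 1i), (2 + 1i), (2 - 1i), (-3 + 3i), (-3 - 3i).
Their magnitudes are: 1.414, 1.414, 2.236, 2.236, 4.243, 4.243.
Zeros with |z| < R = 3.0: (-1 + 1i), (-1 - 1i), (2 + 1i), (2 - 1i).
Count = 4.
By the argument principle, (1/2πi) ∮_{|z|=R} p'(z)/p(z) dz equals exactly this count.

Number of zeros inside |z| < 3.0: 4.


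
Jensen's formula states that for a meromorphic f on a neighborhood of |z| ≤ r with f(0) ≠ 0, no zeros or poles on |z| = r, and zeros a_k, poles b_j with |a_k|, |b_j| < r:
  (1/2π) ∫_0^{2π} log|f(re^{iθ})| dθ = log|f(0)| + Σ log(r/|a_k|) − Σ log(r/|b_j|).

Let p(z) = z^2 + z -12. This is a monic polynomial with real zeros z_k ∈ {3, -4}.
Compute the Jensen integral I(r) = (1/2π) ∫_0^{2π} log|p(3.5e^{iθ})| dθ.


Zeros: -4, 3; r = 3.5.
Inside |z| < r: 3. Outside (|z| ≥ r): -4.
p(0) = -12, so log|p(0)| = log(12) = 2.4849.
Apply Jensen: I(r) = log|p(0)| + Σ_k log(r/|z_k|), summed over zeros inside |z| < r.
  log(r/|z_k|) for z_k = 3: log(3.5/3) = 0.1542
  Outside zeros (-4) contribute nothing to the Jensen sum.
Sum over inside zeros: 0.1542.
I(r) = log|p(0)| + (inside sum) = 2.4849 + 0.1542 = 2.6391.
Note: since some zeros are outside |z| ≤ r, the simplified n·log(r) form does NOT apply — only the inside zeros contribute.

I(r) ≈ 2.6391.


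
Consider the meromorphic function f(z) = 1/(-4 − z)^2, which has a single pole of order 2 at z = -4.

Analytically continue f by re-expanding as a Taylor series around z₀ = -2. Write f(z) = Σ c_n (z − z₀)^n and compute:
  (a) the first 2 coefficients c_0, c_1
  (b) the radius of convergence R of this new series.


Let w = z − z₀, so z = z₀ + w.
Then -4 − z = -4 − (z₀ + w) = (-4 − z₀) − w = -2 − w.
f(z) = 1/(-2 − w)^2 = (1/(-2)^2) · (1 − w/(-2))^{−2}.
By the binomial series (1−u)^{−2} = Σ_{n≥0} C(n+1, 1) u^n for |u|<1, with u = w/(-2):
  c_n = C(n+1, 1) / (-2)^(n+2).
  c_0 = 1/(-2)^2 = 1/4.
  c_1 = 2/(-2)^3 = -1/4.
The series is valid for |w/d| < 1, i.e. |z − z₀| < |d|.
Radius of convergence: R = |-4 − z₀| = |-2| = 2 (distance from z₀ to the singularity z = -4).

c_0 = 1/4, c_1 = -1/4; R = 2.


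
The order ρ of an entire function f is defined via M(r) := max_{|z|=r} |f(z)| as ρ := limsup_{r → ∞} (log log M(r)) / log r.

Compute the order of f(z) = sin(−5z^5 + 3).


Write sin(w) = (e^{iw} ± e^{−iw})/(2 or 2i), so |sin(w)| ≤ e^{|w|}. With w = −5z^5 + 3, |w| ≤ 5r^5 + 3 on |z|=r, giving M(r) ≤ e^{5r^5 + 3} and ρ ≤ 5. For the lower bound, choose z on |z|=r with -5z^5 purely imaginary of modulus 5r^5; then |sin(−5z^5 + 3)| grows like e^{5r^5}/2, so ρ ≥ 5. Hence ρ = 5.
Therefore ρ = 5.

Order ρ = 5.


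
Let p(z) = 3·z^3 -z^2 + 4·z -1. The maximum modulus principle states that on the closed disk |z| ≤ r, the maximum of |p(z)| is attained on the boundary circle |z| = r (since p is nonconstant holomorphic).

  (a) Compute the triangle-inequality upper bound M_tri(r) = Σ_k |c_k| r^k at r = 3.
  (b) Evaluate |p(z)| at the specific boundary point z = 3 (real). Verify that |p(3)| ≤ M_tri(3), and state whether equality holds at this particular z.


Coefficients: c_0 = -1, c_1 = 4, c_2 = -1, c_3 = 3. Radius r = 3.
Part (a). Triangle bound: M_tri(r) = Σ_k |c_k| r^k
  = |-1|·3^0 + |4|·3^1 + |-1|·3^2 + |3|·3^3
  = 1 + 12 + 9 + 81 = 103.
This bounds M(r) := max_{|z|=r} |p(z)| from above; equality holds iff all terms c_k z^k can be made to align in phase at a single z on |z|=r.
Part (b). At z = 3 (real, on the circle |z| = r):
  p(3) = (-1)·3^0 + (4)·3^1 + (-1)·3^2 + (3)·3^3 = 83.
  |p(3)| = 83.
Check: |p(3)| = 83 ≤ 103 = M_tri(3). ✓ Equality does not hold at z = 3 (the coefficients have mixed signs, so the terms do not all align in phase there).

M_tri(3) = 103; |p(3)| = 83; equality at z=3: no.


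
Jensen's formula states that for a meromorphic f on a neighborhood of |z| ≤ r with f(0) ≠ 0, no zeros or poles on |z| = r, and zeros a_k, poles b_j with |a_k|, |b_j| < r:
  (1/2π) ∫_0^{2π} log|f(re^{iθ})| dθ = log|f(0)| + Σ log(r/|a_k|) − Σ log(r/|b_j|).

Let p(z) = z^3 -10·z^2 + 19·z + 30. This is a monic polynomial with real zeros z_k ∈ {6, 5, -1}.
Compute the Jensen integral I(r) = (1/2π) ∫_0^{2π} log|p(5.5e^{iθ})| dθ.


Zeros: -1, 5, 6; r = 5.5.
Inside |z| < r: -1, 5. Outside (|z| ≥ r): 6.
p(0) = 30, so log|p(0)| = log(30) = 3.4012.
Apply Jensen: I(r) = log|p(0)| + Σ_k log(r/|z_k|), summed over zeros inside |z| < r.
  log(r/|z_k|) for z_k = 5: log(5.5/5) = 0.0953
  log(r/|z_k|) for z_k = -1: log(5.5/1) = 1.7047
  Outside zeros (6) contribute nothing to the Jensen sum.
Sum over inside zeros: 1.8001.
I(r) = log|p(0)| + (inside sum) = 3.4012 + 1.8001 = 5.2013.
Note: since some zeros are outside |z| ≤ r, the simplified n·log(r) form does NOT apply — only the inside zeros contribute.

I(r) ≈ 5.2013.


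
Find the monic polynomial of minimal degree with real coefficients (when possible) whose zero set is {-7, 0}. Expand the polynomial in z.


The polynomial is p(z) = ∏_{α ∈ S} (z − α), where S = {-7, 0}.
Expanding the product yields: p(z) = z^2 + 7·z.
The resulting polynomial has degree 2 and real coefficients as required.

p(z) = z^2 + 7·z.


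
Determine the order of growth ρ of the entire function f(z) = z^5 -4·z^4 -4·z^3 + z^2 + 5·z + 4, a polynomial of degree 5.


|f(z)| ≤ Σ|c_k|·r^k = O(r^5) as r → ∞. Polynomial growth is O(e^{r^ε}) for every ε > 0 (since r^5/e^{r^ε} → 0), so ρ ≤ ε for all ε > 0, i.e. ρ = 0. Every nonconstant polynomial has order 0.
Therefore ρ = 0.

Order ρ = 0.


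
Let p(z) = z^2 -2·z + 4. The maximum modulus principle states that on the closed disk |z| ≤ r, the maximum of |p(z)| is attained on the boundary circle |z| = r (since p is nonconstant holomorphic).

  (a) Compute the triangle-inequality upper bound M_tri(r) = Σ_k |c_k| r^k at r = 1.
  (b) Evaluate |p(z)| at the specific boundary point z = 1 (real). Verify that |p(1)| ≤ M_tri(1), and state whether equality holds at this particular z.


Coefficients: c_0 = 4, c_1 = -2, c_2 = 1. Radius r = 1.
Part (a). Triangle bound: M_tri(r) = Σ_k |c_k| r^k
  = |4|·1^0 + |-2|·1^1 + |1|·1^2
  = 4 + 2 + 1 = 7.
This bounds M(r) := max_{|z|=r} |p(z)| from above; equality holds iff all terms c_k z^k can be made to align in phase at a single z on |z|=r.
Part (b). At z = 1 (real, on the circle |z| = r):
  p(1) = (4)·1^0 + (-2)·1^1 + (1)·1^2 = 3.
  |p(1)| = 3.
Check: |p(1)| = 3 ≤ 7 = M_tri(1). ✓ Equality does not hold at z = 1 (the coefficients have mixed signs, so the terms do not all align in phase there).

M_tri(1) = 7; |p(1)| = 3; equality at z=1: no.


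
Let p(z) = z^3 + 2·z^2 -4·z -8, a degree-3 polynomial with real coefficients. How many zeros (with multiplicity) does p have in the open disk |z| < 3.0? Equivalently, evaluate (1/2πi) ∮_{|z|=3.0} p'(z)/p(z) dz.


The zeros of p are: 2, -2, -2.
Their magnitudes are: 2, 2, 2.
Zeros with |z| < R = 3.0: 2, -2, -2.
Count = 3.
By the argument principle, (1/2πi) ∮_{|z|=R} p'(z)/p(z) dz equals exactly this count.

Number of zeros inside |z| < 3.0: 3.


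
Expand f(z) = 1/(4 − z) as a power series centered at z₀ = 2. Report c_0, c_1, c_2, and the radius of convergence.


Let w = z − z₀, so z = z₀ + w.
Then 4 − z = 4 − (z₀ + w) = (4 − z₀) − w = 2 − w.
f(z) = 1/(2 − w) = (1/(2)) · 1/(1 − w/(2)) = Σ_{n≥0} w^n / (2)^(n+1).
So c_n = 1/(2)^(n+1):
  c_0 = 1/(2)^1 = 1/2.
  c_1 = 1/(2)^2 = 1/4.
  c_2 = 1/(2)^3 = 1/8.
The series is valid for |w/d| < 1, i.e. |z − z₀| < |d|.
Radius of convergence: R = |4 − z₀| = |2| = 2 (distance from z₀ to the singularity z = 4).

c_0 = 1/2, c_1 = 1/4, c_2 = 1/8; R = 2.


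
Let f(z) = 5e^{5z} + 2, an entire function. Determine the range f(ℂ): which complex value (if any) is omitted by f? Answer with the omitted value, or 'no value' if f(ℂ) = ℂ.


Little Picard bounds the complement of f(ℂ) to at most one point.
e^{5z} is never zero on ℂ, so 5·e^{5z} takes every value in ℂ ∖ {0}. Adding 2 shifts the range to ℂ ∖ {2}. Thus f omits exactly the value 2.

Omitted value: 2.


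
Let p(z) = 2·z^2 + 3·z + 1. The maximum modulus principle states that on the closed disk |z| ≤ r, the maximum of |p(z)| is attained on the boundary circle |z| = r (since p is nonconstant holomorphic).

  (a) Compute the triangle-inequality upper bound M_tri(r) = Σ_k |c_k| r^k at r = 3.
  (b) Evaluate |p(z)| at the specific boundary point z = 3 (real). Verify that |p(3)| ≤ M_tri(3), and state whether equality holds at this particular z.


Coefficients: c_0 = 1, c_1 = 3, c_2 = 2. Radius r = 3.
Part (a). Triangle bound: M_tri(r) = Σ_k |c_k| r^k
  = |1|·3^0 + |3|·3^1 + |2|·3^2
  = 1 + 9 + 18 = 28.
This bounds M(r) := max_{|z|=r} |p(z)| from above; equality holds iff all terms c_k z^k can be made to align in phase at a single z on |z|=r.
Part (b). At z = 3 (real, on the circle |z| = r):
  p(3) = (1)·3^0 + (3)·3^1 + (2)·3^2 = 28.
  |p(3)| = 28.
Since all nonzero coefficients share the same sign, |p(3)| = 28 = M_tri(3); the triangle bound is attained at z = 3, so in fact M(r) = 28.

M_tri(3) = 28; |p(3)| = 28; equality at z=3: yes.


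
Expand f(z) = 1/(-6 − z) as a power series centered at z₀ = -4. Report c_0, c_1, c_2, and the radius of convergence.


Let w = z − z₀, so z = z₀ + w.
Then -6 − z = -6 − (z₀ + w) = (-6 − z₀) − w = -2 − w.
f(z) = 1/(-2 − w) = (1/(-2)) · 1/(1 − w/(-2)) = Σ_{n≥0} w^n / (-2)^(n+1).
So c_n = 1/(-2)^(n+1):
  c_0 = 1/(-2)^1 = -1/2.
  c_1 = 1/(-2)^2 = 1/4.
  c_2 = 1/(-2)^3 = -1/8.
The series is valid for |w/d| < 1, i.e. |z − z₀| < |d|.
Radius of convergence: R = |-6 − z₀| = |-2| = 2 (distance from z₀ to the singularity z = -6).

c_0 = -1/2, c_1 = 1/4, c_2 = -1/8; R = 2.


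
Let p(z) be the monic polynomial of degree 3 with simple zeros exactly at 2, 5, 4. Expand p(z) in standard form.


The polynomial is p(z) = ∏_{α ∈ S} (z − α), where S = {2, 5, 4}.
Expanding the product yields: p(z) = z^3 -11·z^2 + 38·z -40.
The resulting polynomial has degree 3 and real coefficients as required.

p(z) = z^3 -11·z^2 + 38·z -40.


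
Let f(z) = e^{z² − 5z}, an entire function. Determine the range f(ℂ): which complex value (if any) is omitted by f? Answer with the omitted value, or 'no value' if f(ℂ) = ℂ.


Little Picard bounds the complement of f(ℂ) to at most one point.
The exponent g(z) = z² − 5z is a nonconstant polynomial, hence surjective onto ℂ. So e^{g(z)} takes every value in {e^w : w ∈ ℂ} = ℂ ∖ {0}. Adding 0 shifts the range to ℂ ∖ {0}. f omits exactly 0.

Omitted value: 0.


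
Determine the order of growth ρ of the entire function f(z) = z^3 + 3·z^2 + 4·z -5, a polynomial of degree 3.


|f(z)| ≤ Σ|c_k|·r^k = O(r^3) as r → ∞. Polynomial growth is O(e^{r^ε}) for every ε > 0 (since r^3/e^{r^ε} → 0), so ρ ≤ ε for all ε > 0, i.e. ρ = 0. Every nonconstant polynomial has order 0.
Therefore ρ = 0.

Order ρ = 0.


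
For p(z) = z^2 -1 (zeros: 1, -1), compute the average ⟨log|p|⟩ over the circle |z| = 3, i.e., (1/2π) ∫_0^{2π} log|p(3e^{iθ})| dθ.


Zeros: -1, 1; r = 3.
Inside |z| < r: -1, 1. Outside (|z| ≥ r): ∅.
p(0) = -1, so log|p(0)| = log(1) = 0.0000.
Apply Jensen: I(r) = log|p(0)| + Σ_k log(r/|z_k|), summed over zeros inside |z| < r.
  log(r/|z_k|) for z_k = 1: log(3/1) = 1.0986
  log(r/|z_k|) for z_k = -1: log(3/1) = 1.0986
Sum over inside zeros: 2.1972.
I(r) = log|p(0)| + (inside sum) = 0.0000 + 2.1972 = 2.1972.
Closed form (all zeros inside, monic): I(r) = n·log(r) = 2·log(3) = 2.1972. ✓

I(r) ≈ 2.1972.


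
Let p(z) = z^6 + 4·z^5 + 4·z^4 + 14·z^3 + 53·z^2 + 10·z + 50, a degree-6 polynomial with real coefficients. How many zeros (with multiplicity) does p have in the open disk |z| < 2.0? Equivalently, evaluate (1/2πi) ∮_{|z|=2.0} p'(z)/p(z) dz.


The zeros of p are: (0 + 1i), (0 - 1i), (1 + 2i), (1 - 2i), (-3 + 1i), (-3 - 1i).
Their magnitudes are: 1, 1, 2.236, 2.236, 3.162, 3.162.
Zeros with |z| < R = 2.0: (0 + 1i), (0 - 1i).
Count = 2.
By the argument principle, (1/2πi) ∮_{|z|=R} p'(z)/p(z) dz equals exactly this count.

Number of zeros inside |z| < 2.0: 2.


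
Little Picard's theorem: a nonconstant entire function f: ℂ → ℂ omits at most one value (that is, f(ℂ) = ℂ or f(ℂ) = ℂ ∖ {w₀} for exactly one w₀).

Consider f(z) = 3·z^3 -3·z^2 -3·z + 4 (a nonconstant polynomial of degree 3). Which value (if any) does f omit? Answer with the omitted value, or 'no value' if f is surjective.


Little Picard bounds the complement of f(ℂ) to at most one point.
For every w ∈ ℂ, the equation p(z) − w = 0 is a nonconstant polynomial in z and hence has at least one root by the fundamental theorem of algebra. So p is surjective onto ℂ, omitting no value.

Omitted value: no value.


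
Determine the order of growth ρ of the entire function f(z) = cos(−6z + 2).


cos(w) is a linear combination of e^{iw} and e^{−iw} (or e^w, e^{−w} in the hyperbolic case), so |cos(w)| ≤ e^{|w|}. With w = −6z + 2, |w| ≤ 6|z| + 2 = 6r + 2 on |z| = r, giving M(r) ≤ e^{6r + 2}, so ρ ≤ 1. On a suitable ray (z = it for sin/cos; z = t for sinh/cosh, t real → ∞), |cos(−6z + 2)| grows like e^{6|t|}/2, so ρ ≥ 1. Hence ρ = 1.
Therefore ρ = 1.

Order ρ = 1.


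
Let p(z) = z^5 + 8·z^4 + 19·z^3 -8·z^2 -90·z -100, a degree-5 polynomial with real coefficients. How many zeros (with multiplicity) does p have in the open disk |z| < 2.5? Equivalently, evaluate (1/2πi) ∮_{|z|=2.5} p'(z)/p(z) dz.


The zeros of p are: 2, (-2 + 1i), (-2 - 1i), (-3 + 1i), (-3 - 1i).
Their magnitudes are: 2, 2.236, 2.236, 3.162, 3.162.
Zeros with |z| < R = 2.5: 2, (-2 + 1i), (-2 - 1i).
Count = 3.
By the argument principle, (1/2πi) ∮_{|z|=R} p'(z)/p(z) dz equals exactly this count.

Number of zeros inside |z| < 2.5: 3.


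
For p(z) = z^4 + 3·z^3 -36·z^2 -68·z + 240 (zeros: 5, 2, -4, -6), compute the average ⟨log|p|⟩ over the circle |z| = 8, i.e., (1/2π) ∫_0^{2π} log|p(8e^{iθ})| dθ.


Zeros: -6, -4, 2, 5; r = 8.
Inside |z| < r: -6, -4, 2, 5. Outside (|z| ≥ r): ∅.
p(0) = 240, so log|p(0)| = log(240) = 5.4806.
Apply Jensen: I(r) = log|p(0)| + Σ_k log(r/|z_k|), summed over zeros inside |z| < r.
  log(r/|z_k|) for z_k = 5: log(8/5) = 0.4700
  log(r/|z_k|) for z_k = 2: log(8/2) = 1.3863
  log(r/|z_k|) for z_k = -4: log(8/4) = 0.6931
  log(r/|z_k|) for z_k = -6: log(8/6) = 0.2877
Sum over inside zeros: 2.8371.
I(r) = log|p(0)| + (inside sum) = 5.4806 + 2.8371 = 8.3178.
Closed form (all zeros inside, monic): I(r) = n·log(r) = 4·log(8) = 8.3178. ✓

I(r) ≈ 8.3178.


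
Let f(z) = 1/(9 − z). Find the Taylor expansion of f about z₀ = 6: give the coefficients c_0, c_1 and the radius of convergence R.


Let w = z − z₀, so z = z₀ + w.
Then 9 − z = 9 − (z₀ + w) = (9 − z₀) − w = 3 − w.
f(z) = 1/(3 − w) = (1/(3)) · 1/(1 − w/(3)) = Σ_{n≥0} w^n / (3)^(n+1).
So c_n = 1/(3)^(n+1):
  c_0 = 1/(3)^1 = 1/3.
  c_1 = 1/(3)^2 = 1/9.
The series is valid for |w/d| < 1, i.e. |z − z₀| < |d|.
Radius of convergence: R = |9 − z₀| = |3| = 3 (distance from z₀ to the singularity z = 9).

c_0 = 1/3, c_1 = 1/9; R = 3.


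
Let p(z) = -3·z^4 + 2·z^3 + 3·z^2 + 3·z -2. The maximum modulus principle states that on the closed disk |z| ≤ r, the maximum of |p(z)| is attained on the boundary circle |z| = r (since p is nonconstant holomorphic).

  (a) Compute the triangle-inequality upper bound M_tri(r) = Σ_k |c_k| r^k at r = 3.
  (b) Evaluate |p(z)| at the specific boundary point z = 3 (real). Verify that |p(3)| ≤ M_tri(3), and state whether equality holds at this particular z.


Coefficients: c_0 = -2, c_1 = 3, c_2 = 3, c_3 = 2, c_4 = -3. Radius r = 3.
Part (a). Triangle bound: M_tri(r) = Σ_k |c_k| r^k
  = |-2|·3^0 + |3|·3^1 + |3|·3^2 + |2|·3^3 + |-3|·3^4
  = 2 + 9 + 27 + 54 + 243 = 335.
This bounds M(r) := max_{|z|=r} |p(z)| from above; equality holds iff all terms c_k z^k can be made to align in phase at a single z on |z|=r.
Part (b). At z = 3 (real, on the circle |z| = r):
  p(3) = (-2)·3^0 + (3)·3^1 + (3)·3^2 + (2)·3^3 + (-3)·3^4 = -155.
  |p(3)| = 155.
Check: |p(3)| = 155 ≤ 335 = M_tri(3). ✓ Equality does not hold at z = 3 (the coefficients have mixed signs, so the terms do not all align in phase there).

M_tri(3) = 335; |p(3)| = 155; equality at z=3: no.


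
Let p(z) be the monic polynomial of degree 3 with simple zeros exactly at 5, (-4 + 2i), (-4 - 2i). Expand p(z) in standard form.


The polynomial is p(z) = ∏_{α ∈ S} (z − α), where S = {5, (-4 + 2i), (-4 - 2i)}.
Expanding the product yields: p(z) = z^3 + 3·z^2 -20·z -100.
Note conjugate pairs combine to real quadratics: (z − (-4+2i))(z − (-4−2i)) = z² + 8z + 20.
The resulting polynomial has degree 3 and real coefficients as required.

p(z) = z^3 + 3·z^2 -20·z -100.


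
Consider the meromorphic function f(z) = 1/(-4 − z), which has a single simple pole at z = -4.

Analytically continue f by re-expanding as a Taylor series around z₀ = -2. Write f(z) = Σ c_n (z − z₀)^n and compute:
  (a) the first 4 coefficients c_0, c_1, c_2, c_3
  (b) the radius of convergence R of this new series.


Let w = z − z₀, so z = z₀ + w.
Then -4 − z = -4 − (z₀ + w) = (-4 − z₀) − w = -2 − w.
f(z) = 1/(-2 − w) = (1/(-2)) · 1/(1 − w/(-2)) = Σ_{n≥0} w^n / (-2)^(n+1).
So c_n = 1/(-2)^(n+1):
  c_0 = 1/(-2)^1 = -1/2.
  c_1 = 1/(-2)^2 = 1/4.
  c_2 = 1/(-2)^3 = -1/8.
  c_3 = 1/(-2)^4 = 1/16.
The series is valid for |w/d| < 1, i.e. |z − z₀| < |d|.
Radius of convergence: R = |-4 − z₀| = |-2| = 2 (distance from z₀ to the singularity z = -4).

c_0 = -1/2, c_1 = 1/4, c_2 = -1/8, c_3 = 1/16; R = 2.


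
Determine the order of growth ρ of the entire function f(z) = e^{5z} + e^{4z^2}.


Each summand is entire of order 1 and 2 respectively (as in the single-exponential case). The order of a sum is at most the max of the orders, so ρ ≤ 2. For the lower bound: on |z|=r choose arg z so that 4z^2 is real positive; then |e^{4z^2}| = e^{4r^2} while |e^{5z}| ≤ e^{5r^1} = o(e^{4r^2}). So |f| ≥ e^{4r^2}(1 − o(1)) and ρ ≥ 2. Hence ρ = max(1, 2) = 2.
Therefore ρ = 2.

Order ρ = 2.


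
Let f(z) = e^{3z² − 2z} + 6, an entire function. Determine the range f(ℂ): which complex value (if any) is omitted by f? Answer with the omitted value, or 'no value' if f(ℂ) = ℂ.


Little Picard bounds the complement of f(ℂ) to at most one point.
The exponent g(z) = 3z² − 2z is a nonconstant polynomial, hence surjective onto ℂ. So e^{g(z)} takes every value in {e^w : w ∈ ℂ} = ℂ ∖ {0}. Adding 6 shifts the range to ℂ ∖ {6}. f omits exactly 6.

Omitted value: 6.


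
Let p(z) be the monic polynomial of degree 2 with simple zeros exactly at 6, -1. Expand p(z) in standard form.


The polynomial is p(z) = ∏_{α ∈ S} (z − α), where S = {6, -1}.
Expanding the product yields: p(z) = z^2 -5·z -6.
The resulting polynomial has degree 2 and real coefficients as required.

p(z) = z^2 -5·z -6.


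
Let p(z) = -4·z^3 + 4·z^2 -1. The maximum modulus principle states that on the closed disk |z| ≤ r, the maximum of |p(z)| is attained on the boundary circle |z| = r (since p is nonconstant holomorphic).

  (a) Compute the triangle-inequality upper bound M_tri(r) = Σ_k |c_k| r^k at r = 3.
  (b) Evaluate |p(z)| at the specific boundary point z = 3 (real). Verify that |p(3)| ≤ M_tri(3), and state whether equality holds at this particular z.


Coefficients: c_0 = -1, c_1 = 0, c_2 = 4, c_3 = -4. Radius r = 3.
Part (a). Triangle bound: M_tri(r) = Σ_k |c_k| r^k
  = |-1|·3^0 + |0|·3^1 + |4|·3^2 + |-4|·3^3
  = 1 + 0 + 36 + 108 = 145.
This bounds M(r) := max_{|z|=r} |p(z)| from above; equality holds iff all terms c_k z^k can be made to align in phase at a single z on |z|=r.
Part (b). At z = 3 (real, on the circle |z| = r):
  p(3) = (-1)·3^0 + (0)·3^1 + (4)·3^2 + (-4)·3^3 = -73.
  |p(3)| = 73.
Check: |p(3)| = 73 ≤ 145 = M_tri(3). ✓ Equality does not hold at z = 3 (the coefficients have mixed signs, so the terms do not all align in phase there).

M_tri(3) = 145; |p(3)| = 73; equality at z=3: no.


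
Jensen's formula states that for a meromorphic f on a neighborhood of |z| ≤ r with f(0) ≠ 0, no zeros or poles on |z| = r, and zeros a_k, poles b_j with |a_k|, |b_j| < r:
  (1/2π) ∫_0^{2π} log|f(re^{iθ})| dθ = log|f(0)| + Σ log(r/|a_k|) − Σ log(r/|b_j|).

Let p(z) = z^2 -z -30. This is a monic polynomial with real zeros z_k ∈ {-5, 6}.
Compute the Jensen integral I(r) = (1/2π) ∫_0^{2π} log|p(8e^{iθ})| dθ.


Zeros: -5, 6; r = 8.
Inside |z| < r: -5, 6. Outside (|z| ≥ r): ∅.
p(0) = -30, so log|p(0)| = log(30) = 3.4012.
Apply Jensen: I(r) = log|p(0)| + Σ_k log(r/|z_k|), summed over zeros inside |z| < r.
  log(r/|z_k|) for z_k = -5: log(8/5) = 0.4700
  log(r/|z_k|) for z_k = 6: log(8/6) = 0.2877
Sum over inside zeros: 0.7577.
I(r) = log|p(0)| + (inside sum) = 3.4012 + 0.7577 = 4.1589.
Closed form (all zeros inside, monic): I(r) = n·log(r) = 2·log(8) = 4.1589. ✓

I(r) ≈ 4.1589.


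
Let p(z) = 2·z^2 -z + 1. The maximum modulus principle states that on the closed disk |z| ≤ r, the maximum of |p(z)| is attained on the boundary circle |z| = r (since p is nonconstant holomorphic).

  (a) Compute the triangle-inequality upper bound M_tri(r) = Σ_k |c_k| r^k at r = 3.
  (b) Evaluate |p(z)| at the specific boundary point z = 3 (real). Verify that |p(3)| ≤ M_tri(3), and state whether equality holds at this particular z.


Coefficients: c_0 = 1, c_1 = -1, c_2 = 2. Radius r = 3.
Part (a). Triangle bound: M_tri(r) = Σ_k |c_k| r^k
  = |1|·3^0 + |-1|·3^1 + |2|·3^2
  = 1 + 3 + 18 = 22.
This bounds M(r) := max_{|z|=r} |p(z)| from above; equality holds iff all terms c_k z^k can be made to align in phase at a single z on |z|=r.
Part (b). At z = 3 (real, on the circle |z| = r):
  p(3) = (1)·3^0 + (-1)·3^1 + (2)·3^2 = 16.
  |p(3)| = 16.
Check: |p(3)| = 16 ≤ 22 = M_tri(3). ✓ Equality does not hold at z = 3 (the coefficients have mixed signs, so the terms do not all align in phase there).

M_tri(3) = 22; |p(3)| = 16; equality at z=3: no.


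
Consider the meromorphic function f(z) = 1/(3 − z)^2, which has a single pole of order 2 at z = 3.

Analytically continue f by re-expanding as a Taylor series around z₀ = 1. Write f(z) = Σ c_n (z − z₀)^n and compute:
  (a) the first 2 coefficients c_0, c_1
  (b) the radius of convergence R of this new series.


Let w = z − z₀, so z = z₀ + w.
Then 3 − z = 3 − (z₀ + w) = (3 − z₀) − w = 2 − w.
f(z) = 1/(2 − w)^2 = (1/(2)^2) · (1 − w/(2))^{−2}.
By the binomial series (1−u)^{−2} = Σ_{n≥0} C(n+1, 1) u^n for |u|<1, with u = w/(2):
  c_n = C(n+1, 1) / (2)^(n+2).
  c_0 = 1/(2)^2 = 1/4.
  c_1 = 2/(2)^3 = 1/4.
The series is valid for |w/d| < 1, i.e. |z − z₀| < |d|.
Radius of convergence: R = |3 − z₀| = |2| = 2 (distance from z₀ to the singularity z = 3).

c_0 = 1/4, c_1 = 1/4; R = 2.


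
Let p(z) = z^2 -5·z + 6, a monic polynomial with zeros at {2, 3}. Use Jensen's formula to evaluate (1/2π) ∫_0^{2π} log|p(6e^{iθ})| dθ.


Zeros: 2, 3; r = 6.
Inside |z| < r: 2, 3. Outside (|z| ≥ r): ∅.
p(0) = 6, so log|p(0)| = log(6) = 1.7918.
Apply Jensen: I(r) = log|p(0)| + Σ_k log(r/|z_k|), summed over zeros inside |z| < r.
  log(r/|z_k|) for z_k = 2: log(6/2) = 1.0986
  log(r/|z_k|) for z_k = 3: log(6/3) = 0.6931
Sum over inside zeros: 1.7918.
I(r) = log|p(0)| + (inside sum) = 1.7918 + 1.7918 = 3.5835.
Closed form (all zeros inside, monic): I(r) = n·log(r) = 2·log(6) = 3.5835. ✓

I(r) ≈ 3.5835.


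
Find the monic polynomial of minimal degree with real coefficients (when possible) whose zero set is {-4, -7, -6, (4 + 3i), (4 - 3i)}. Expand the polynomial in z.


The polynomial is p(z) = ∏_{α ∈ S} (z − α), where S = {-4, -7, -6, (4 + 3i), (4 - 3i)}.
Expanding the product yields: p(z) = z^5 + 9·z^4 -17·z^3 -159·z^2 + 1006·z + 4200.
Note conjugate pairs combine to real quadratics: (z − (4+3i))(z − (4−3i)) = z² − 8z + 25.
The resulting polynomial has degree 5 and real coefficients as required.

p(z) = z^5 + 9·z^4 -17·z^3 -159·z^2 + 1006·z + 4200.


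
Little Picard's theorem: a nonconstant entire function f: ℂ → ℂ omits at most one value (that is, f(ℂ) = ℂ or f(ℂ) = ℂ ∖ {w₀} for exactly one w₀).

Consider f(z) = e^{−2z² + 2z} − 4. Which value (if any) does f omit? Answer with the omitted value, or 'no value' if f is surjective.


Little Picard bounds the complement of f(ℂ) to at most one point.
The exponent g(z) = −2z² + 2z is a nonconstant polynomial, hence surjective onto ℂ. So e^{g(z)} takes every value in {e^w : w ∈ ℂ} = ℂ ∖ {0}. Adding -4 shifts the range to ℂ ∖ {-4}. f omits exactly -4.

Omitted value: -4.


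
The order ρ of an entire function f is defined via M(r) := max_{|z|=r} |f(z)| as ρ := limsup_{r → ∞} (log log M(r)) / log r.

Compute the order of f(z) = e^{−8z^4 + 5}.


|e^{−8z^4 + 5}| = e^{Re(-8·z^4) + 5} ≤ e^{8|z|^4 + 5} = e^{8r^4 + 5} on |z| = r, so ρ ≤ 4. Choosing z on |z|=r so that -8·z^4 is real positive (always possible by picking arg z appropriately) gives |f(z)| = e^{8r^4 + 5}, matching the bound. The additive constant 5 does not affect log log M(r) ~ 4·log r. Hence ρ = 4.
Therefore ρ = 4.

Order ρ = 4.


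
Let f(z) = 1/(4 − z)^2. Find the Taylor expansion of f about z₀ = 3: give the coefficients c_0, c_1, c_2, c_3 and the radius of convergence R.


Let w = z − z₀, so z = z₀ + w.
Then 4 − z = 4 − (z₀ + w) = (4 − z₀) − w = 1 − w.
f(z) = 1/(1 − w)^2 = (1/(1)^2) · (1 − w/(1))^{−2}.
By the binomial series (1−u)^{−2} = Σ_{n≥0} C(n+1, 1) u^n for |u|<1, with u = w/(1):
  c_n = C(n+1, 1) / (1)^(n+2).
  c_0 = 1/(1)^2 = 1.
  c_1 = 2/(1)^3 = 2.
  c_2 = 3/(1)^4 = 3.
  c_3 = 4/(1)^5 = 4.
The series is valid for |w/d| < 1, i.e. |z − z₀| < |d|.
Radius of convergence: R = |4 − z₀| = |1| = 1 (distance from z₀ to the singularity z = 4).

c_0 = 1, c_1 = 2, c_2 = 3, c_3 = 4; R = 1.


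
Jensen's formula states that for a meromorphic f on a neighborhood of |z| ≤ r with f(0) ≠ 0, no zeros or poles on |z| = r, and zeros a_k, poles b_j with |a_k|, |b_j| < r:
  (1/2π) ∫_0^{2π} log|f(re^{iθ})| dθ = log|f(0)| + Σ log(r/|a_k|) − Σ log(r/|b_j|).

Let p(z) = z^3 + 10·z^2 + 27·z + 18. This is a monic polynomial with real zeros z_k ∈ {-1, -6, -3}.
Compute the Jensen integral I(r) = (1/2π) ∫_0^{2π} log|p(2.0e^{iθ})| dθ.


Zeros: -6, -3, -1; r = 2.0.
Inside |z| < r: -1. Outside (|z| ≥ r): -6, -3.
p(0) = 18, so log|p(0)| = log(18) = 2.8904.
Apply Jensen: I(r) = log|p(0)| + Σ_k log(r/|z_k|), summed over zeros inside |z| < r.
  log(r/|z_k|) for z_k = -1: log(2.0/1) = 0.6931
  Outside zeros (-6, -3) contribute nothing to the Jensen sum.
Sum over inside zeros: 0.6931.
I(r) = log|p(0)| + (inside sum) = 2.8904 + 0.6931 = 3.5835.
Note: since some zeros are outside |z| ≤ r, the simplified n·log(r) form does NOT apply — only the inside zeros contribute.

I(r) ≈ 3.5835.


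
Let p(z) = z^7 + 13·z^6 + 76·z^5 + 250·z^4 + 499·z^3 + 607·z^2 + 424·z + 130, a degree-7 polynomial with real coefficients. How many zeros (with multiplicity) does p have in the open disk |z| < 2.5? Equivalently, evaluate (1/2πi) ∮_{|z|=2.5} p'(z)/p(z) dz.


The zeros of p are: (-2 + 1i), (-2 - 1i), (-1 + 1i), (-1 - 1i), -1, (-3 + 2i), (-3 - 2i).
Their magnitudes are: 2.236, 2.236, 1.414, 1.414, 1, 3.606, 3.606.
Zeros with |z| < R = 2.5: (-2 + 1i), (-2 - 1i), (-1 + 1i), (-1 - 1i), -1.
Count = 5.
By the argument principle, (1/2πi) ∮_{|z|=R} p'(z)/p(z) dz equals exactly this count.

Number of zeros inside |z| < 2.5: 5.


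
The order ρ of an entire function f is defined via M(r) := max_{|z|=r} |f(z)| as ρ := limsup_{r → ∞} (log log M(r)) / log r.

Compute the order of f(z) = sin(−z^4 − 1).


Write sin(w) = (e^{iw} ± e^{−iw})/(2 or 2i), so |sin(w)| ≤ e^{|w|}. With w = −z^4 − 1, |w| ≤ 1r^4 + 1 on |z|=r, giving M(r) ≤ e^{1r^4 + 1} and ρ ≤ 4. For the lower bound, choose z on |z|=r with -1z^4 purely imaginary of modulus 1r^4; then |sin(−z^4 − 1)| grows like e^{1r^4}/2, so ρ ≥ 4. Hence ρ = 4.
Therefore ρ = 4.

Order ρ = 4.


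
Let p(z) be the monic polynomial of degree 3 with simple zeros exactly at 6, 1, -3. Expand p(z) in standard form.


The polynomial is p(z) = ∏_{α ∈ S} (z − α), where S = {6, 1, -3}.
Expanding the product yields: p(z) = z^3 -4·z^2 -15·z + 18.
The resulting polynomial has degree 3 and real coefficients as required.

p(z) = z^3 -4·z^2 -15·z + 18.


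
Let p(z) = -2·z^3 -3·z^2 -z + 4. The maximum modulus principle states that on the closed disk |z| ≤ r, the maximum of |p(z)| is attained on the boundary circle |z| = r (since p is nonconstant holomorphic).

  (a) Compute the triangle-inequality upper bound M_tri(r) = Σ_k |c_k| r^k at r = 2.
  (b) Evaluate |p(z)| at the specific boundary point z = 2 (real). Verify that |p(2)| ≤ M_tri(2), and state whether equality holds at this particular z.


Coefficients: c_0 = 4, c_1 = -1, c_2 = -3, c_3 = -2. Radius r = 2.
Part (a). Triangle bound: M_tri(r) = Σ_k |c_k| r^k
  = |4|·2^0 + |-1|·2^1 + |-3|·2^2 + |-2|·2^3
  = 4 + 2 + 12 + 16 = 34.
This bounds M(r) := max_{|z|=r} |p(z)| from above; equality holds iff all terms c_k z^k can be made to align in phase at a single z on |z|=r.
Part (b). At z = 2 (real, on the circle |z| = r):
  p(2) = (4)·2^0 + (-1)·2^1 + (-3)·2^2 + (-2)·2^3 = -26.
  |p(2)| = 26.
Check: |p(2)| = 26 ≤ 34 = M_tri(2). ✓ Equality does not hold at z = 2 (the coefficients have mixed signs, so the terms do not all align in phase there).

M_tri(2) = 34; |p(2)| = 26; equality at z=2: no.


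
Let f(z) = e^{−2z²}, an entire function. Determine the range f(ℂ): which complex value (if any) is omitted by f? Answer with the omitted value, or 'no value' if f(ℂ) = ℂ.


Little Picard bounds the complement of f(ℂ) to at most one point.
The exponent g(z) = −2z² is a nonconstant polynomial, hence surjective onto ℂ. So e^{g(z)} takes every value in {e^w : w ∈ ℂ} = ℂ ∖ {0}. Adding 0 shifts the range to ℂ ∖ {0}. f omits exactly 0.

Omitted value: 0.


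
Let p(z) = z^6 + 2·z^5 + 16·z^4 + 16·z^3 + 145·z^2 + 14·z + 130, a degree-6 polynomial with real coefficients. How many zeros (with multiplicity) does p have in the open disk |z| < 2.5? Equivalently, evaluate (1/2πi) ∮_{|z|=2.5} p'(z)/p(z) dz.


The zeros of p are: (-2 + 3i), (-2 - 3i), (0 + 1i), (0 - 1i), (1 + 3i), (1 - 3i).
Their magnitudes are: 3.606, 3.606, 1, 1, 3.162, 3.162.
Zeros with |z| < R = 2.5: (0 + 1i), (0 - 1i).
Count = 2.
By the argument principle, (1/2πi) ∮_{|z|=R} p'(z)/p(z) dz equals exactly this count.

Number of zeros inside |z| < 2.5: 2.


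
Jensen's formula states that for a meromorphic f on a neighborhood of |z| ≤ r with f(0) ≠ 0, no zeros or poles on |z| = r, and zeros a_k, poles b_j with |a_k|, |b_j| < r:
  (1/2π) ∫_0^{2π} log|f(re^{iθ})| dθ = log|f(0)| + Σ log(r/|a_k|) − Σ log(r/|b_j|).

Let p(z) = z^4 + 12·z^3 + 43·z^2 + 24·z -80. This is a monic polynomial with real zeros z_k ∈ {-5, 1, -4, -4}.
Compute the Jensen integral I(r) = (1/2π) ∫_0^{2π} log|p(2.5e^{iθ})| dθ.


Zeros: -5, -4, -4, 1; r = 2.5.
Inside |z| < r: 1. Outside (|z| ≥ r): -5, -4, -4.
p(0) = -80, so log|p(0)| = log(80) = 4.3820.
Apply Jensen: I(r) = log|p(0)| + Σ_k log(r/|z_k|), summed over zeros inside |z| < r.
  log(r/|z_k|) for z_k = 1: log(2.5/1) = 0.9163
  Outside zeros (-5, -4, -4) contribute nothing to the Jensen sum.
Sum over inside zeros: 0.9163.
I(r) = log|p(0)| + (inside sum) = 4.3820 + 0.9163 = 5.2983.
Note: since some zeros are outside |z| ≤ r, the simplified n·log(r) form does NOT apply — only the inside zeros contribute.

I(r) ≈ 5.2983.


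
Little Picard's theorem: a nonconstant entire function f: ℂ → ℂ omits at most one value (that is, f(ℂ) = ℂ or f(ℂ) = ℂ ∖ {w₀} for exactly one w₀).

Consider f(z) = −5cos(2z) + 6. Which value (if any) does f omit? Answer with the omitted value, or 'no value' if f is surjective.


Little Picard bounds the complement of f(ℂ) to at most one point.
cos is entire and surjective onto ℂ: for every w ∈ ℂ, cos(ζ) = w has a solution ζ ∈ ℂ (e.g., via the complex inverse arccos). With ζ = 2z this gives z = ζ/(2). Then -5·cos(2z) takes every value in -5·ℂ = ℂ, and adding 6 is a bijection of ℂ. So f is surjective and omits no value. (Note: only on the real line is cos bounded by [−1, 1].)

Omitted value: no value.
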